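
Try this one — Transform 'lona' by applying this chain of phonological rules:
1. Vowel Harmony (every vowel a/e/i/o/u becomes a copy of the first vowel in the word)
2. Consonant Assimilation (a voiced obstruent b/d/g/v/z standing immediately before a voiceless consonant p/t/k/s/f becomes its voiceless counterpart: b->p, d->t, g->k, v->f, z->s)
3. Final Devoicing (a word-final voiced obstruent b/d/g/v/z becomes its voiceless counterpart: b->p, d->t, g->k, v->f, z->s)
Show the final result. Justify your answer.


Starting form: 'lona'
Rule 1: Vowel Harmony: all vowels become 'o' (matching first vowel). 'lona' -> 'lono'
Rule 2: Consonant Assimilation: no voiced obstruent (b/d/g/v/z) stands immediately before a voiceless consonant (p/t/k/s/f). No change.
Rule 3: Final Devoicing: the word ends in the vowel 'o', not a consonant. No change.
Final form: 'lono'

lono


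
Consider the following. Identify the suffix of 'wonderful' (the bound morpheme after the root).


The word 'wonderful' = 'wonder' (root) + '-ful' (suffix). The suffix is '-ful'.

ful


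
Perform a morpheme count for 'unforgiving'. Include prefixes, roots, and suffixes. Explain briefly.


Decomposition: un- (prefix) + forgive (root) + -ing (suffix) = 3 morpheme(s)

3 morphemes


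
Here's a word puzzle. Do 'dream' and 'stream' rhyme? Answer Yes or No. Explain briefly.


Rime (stressed vowel + following sounds) of 'dream': -eam = /iːm/
Rime of 'stream': -eam = /iːm/
/iːm/ and /iːm/ are the same ending sound, so the words rhyme.

Yes


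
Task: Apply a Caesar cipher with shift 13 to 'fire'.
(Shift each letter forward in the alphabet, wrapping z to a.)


Shift each letter by 13: f -> s, i -> v, r -> e, e -> r. Result: 'sver'.

sver


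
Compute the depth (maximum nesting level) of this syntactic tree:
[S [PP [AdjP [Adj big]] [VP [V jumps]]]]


Count bracket nesting levels:
'[' at pos 0: depth = 1
'[' at pos 3: depth = 2
'[' at pos 7: depth = 3
'[' at pos 13: depth = 4
'[' at pos 24: depth = 3
'[' at pos 28: depth = 4
Maximum depth reached: 4

4


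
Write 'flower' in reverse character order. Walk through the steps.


Reverse 'flower' character by character: 'rewolf'.

rewolf


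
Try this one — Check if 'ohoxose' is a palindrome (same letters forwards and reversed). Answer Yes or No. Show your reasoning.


Forward: 'ohoxose'
Reversed: 'esoxoho'
They differ.

No


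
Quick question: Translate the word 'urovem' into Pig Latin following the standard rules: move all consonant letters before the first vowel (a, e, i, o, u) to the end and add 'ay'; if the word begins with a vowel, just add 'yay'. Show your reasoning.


'urovem' starts with a vowel, so add 'yay': 'urovemyay'.

urovemyay


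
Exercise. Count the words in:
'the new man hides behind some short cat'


Split into words: the | new | man | hides | behind | some | short | cat = 8 words.

8


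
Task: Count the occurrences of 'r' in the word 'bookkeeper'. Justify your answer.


Letter 'r' in 'bookkeeper': found at position(s) 10 = 1 occurrence(s).

1


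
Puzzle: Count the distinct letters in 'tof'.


Unique letters in 'tof': {f, o, t} = 3 distinct letters.

3


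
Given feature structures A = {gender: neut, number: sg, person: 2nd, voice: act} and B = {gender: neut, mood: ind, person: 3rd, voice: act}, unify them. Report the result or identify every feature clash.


Compare features:
gender: A=neut vs B=neut -> unified: neut
mood: A=_ vs B=ind -> unified: ind
number: A=sg vs B=_ -> unified: sg
person: A=2nd vs B=3rd -> CLASH
voice: A=act vs B=act -> unified: act
Clash detected on feature 'person' (2nd vs 3rd); unification fails.

CLASH on 'person' (2nd vs 3rd)


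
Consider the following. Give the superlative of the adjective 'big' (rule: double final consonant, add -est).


Apply superlative formation (double final consonant, add -est): 'big' -> 'biggest'.

biggest


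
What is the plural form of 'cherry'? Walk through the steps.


Apply rule: Change -y to -ies (consonant + y). 'cherry' becomes 'cherries'.

cherries


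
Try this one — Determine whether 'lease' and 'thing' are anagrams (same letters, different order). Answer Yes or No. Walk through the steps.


Sorted letters of 'lease': 'aeels'
Sorted letters of 'thing': 'ghint'
They do not match.

No


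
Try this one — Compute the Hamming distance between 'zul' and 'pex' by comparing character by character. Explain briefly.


Alignment:
Position 1: 'z' vs 'p' = DIFFER
Position 2: 'u' vs 'e' = DIFFER
Position 3: 'l' vs 'x' = DIFFER
Total differences: 3

3


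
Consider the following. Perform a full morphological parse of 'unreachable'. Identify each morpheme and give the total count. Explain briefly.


Step 1: Identify prefix: 'un' (meaning: not/reverse)
Step 2: Identify root: 'reach'
Step 3: Identify suffix(es): 'able'
Decomposition: un- (prefix: not/reverse) + reach (root) + -able (suffix: capable of)
Total morphemes: 3

3 morphemes (un- (prefix: not/reverse) + reach (root) + -able (suffix: capable of))


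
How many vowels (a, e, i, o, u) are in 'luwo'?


Vowels in 'luwo': u, o = 2 vowels.

2


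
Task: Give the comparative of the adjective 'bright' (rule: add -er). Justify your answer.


Apply comparative formation (add -er): 'bright' -> 'brighter'.

brighter


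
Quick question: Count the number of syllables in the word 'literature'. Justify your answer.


Break 'literature' into syllables: lit-er-a-ture -> lit | er | a | ture = 4 syllables

4 syllables


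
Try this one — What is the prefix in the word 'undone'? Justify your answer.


The word 'undone' = 'un' (prefix) + 'done' (root). The prefix is 'un'.

un


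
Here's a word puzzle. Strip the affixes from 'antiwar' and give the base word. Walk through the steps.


Remove prefix 'anti' from 'antiwar' to get root 'war'.

war


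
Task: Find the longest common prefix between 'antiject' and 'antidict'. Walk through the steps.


Compare from the start: 4 characters match: 'anti'. Mismatch at position 5: 'j' vs 'd'.

anti


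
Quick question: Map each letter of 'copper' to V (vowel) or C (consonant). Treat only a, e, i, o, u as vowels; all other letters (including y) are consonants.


Letter mapping: c = C, o = V, p = C, p = C, e = V, r = C.

CVCCVC


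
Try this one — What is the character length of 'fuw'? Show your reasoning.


Spell out 'fuw' and number each letter: f(1), u(2), w(3). Total: 3 letters.

3


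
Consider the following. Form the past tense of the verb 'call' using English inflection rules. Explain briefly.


Apply rule: Add -ed. 'call' becomes 'called'.

called


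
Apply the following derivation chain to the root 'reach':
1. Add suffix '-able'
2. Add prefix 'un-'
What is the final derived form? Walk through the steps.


Step 1: Add suffix '-able' to 'reach' = 'reachable'
Step 2: Add prefix 'un-' to 'reachable' = 'unreachable'

unreachable


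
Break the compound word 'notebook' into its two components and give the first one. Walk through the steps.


Split 'notebook' into 'note' + 'book'. The first part is 'note'.

note


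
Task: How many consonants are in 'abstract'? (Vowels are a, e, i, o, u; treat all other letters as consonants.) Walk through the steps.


Consonants in 'abstract': b, s, t, r, c, t = 6 consonants.

6


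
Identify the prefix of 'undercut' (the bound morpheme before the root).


The word 'undercut' = 'under' (prefix) + 'cut' (root). The prefix is 'under'.

under


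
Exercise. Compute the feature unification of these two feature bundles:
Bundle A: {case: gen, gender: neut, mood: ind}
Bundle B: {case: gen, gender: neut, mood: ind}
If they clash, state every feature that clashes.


Compare features:
case: A=gen vs B=gen -> unified: gen
gender: A=neut vs B=neut -> unified: neut
mood: A=ind vs B=ind -> unified: ind
No clashes found.

Unified: {case: gen, gender: neut, mood: ind}


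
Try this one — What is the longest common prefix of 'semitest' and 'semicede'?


Compare from the start: 4 characters match: 'semi'. Mismatch at position 5: 't' vs 'c'.

semi


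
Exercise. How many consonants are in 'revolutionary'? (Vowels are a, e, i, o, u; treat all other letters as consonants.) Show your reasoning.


Consonants in 'revolutionary': r, v, l, t, n, r, y = 7 consonants.

7


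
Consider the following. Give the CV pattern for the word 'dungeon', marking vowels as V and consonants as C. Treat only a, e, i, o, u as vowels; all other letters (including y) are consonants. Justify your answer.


Letter mapping: d = C, u = V, n = C, g = C, e = V, o = V, n = C.

CVCCVVC


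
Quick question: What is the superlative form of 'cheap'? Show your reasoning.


Apply superlative formation (add -est): 'cheap' -> 'cheapest'.

cheapest


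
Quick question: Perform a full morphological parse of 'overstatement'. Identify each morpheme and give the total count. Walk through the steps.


Step 1: Identify prefix: 'over' (meaning: excessively)
Step 2: Identify root: 'state'
Step 3: Identify suffix(es): 'ment'
Decomposition: over- (prefix: excessively) + state (root) + -ment (suffix: action/result)
Total morphemes: 3

3 morphemes (over- (prefix: excessively) + state (root) + -ment (suffix: action/result))


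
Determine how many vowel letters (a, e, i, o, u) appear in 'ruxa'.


Vowels in 'ruxa': u, a = 2 vowels.

2


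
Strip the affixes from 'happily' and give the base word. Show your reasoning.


Remove suffix '-ly' from 'happily' to get root 'happy'.

happy


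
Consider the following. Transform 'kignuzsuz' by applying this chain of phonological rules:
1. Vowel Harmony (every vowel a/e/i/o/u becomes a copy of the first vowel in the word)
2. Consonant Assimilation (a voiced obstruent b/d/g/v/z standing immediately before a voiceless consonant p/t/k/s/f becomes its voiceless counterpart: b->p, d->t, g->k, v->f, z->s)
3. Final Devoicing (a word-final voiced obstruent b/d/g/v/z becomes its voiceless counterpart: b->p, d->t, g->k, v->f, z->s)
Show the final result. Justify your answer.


Starting form: 'kignuzsuz'
Rule 1: Vowel Harmony: all vowels become 'i' (matching first vowel). 'kignuzsuz' -> 'kignizsiz'
Rule 2: Consonant Assimilation: voiced obstruent before voiceless consonant becomes voiceless ('zs' -> 'ss'). 'kignizsiz' -> 'kignissiz'
Rule 3: Final Devoicing: word-final voiced obstruent 'z' becomes voiceless 's'. 'kignissiz' -> 'kignissis'
Final form: 'kignissis'

kignissis


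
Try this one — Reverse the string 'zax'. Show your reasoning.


Reverse 'zax' character by character: 'xaz'.

xaz


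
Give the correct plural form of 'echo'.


Apply rule: Add -es (consonant + o). 'echo' becomes 'echoes'.

echoes


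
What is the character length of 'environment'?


Spell out 'environment' and number each letter: e(1), n(2), v(3), i(4), r(5), o(6), n(7), m(8), e(9), n(10), t(11). Total: 11 letters.

11


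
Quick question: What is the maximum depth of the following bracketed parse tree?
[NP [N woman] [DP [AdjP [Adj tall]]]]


Count bracket nesting levels:
'[' at pos 0: depth = 1
'[' at pos 4: depth = 2
'[' at pos 14: depth = 2
'[' at pos 18: depth = 3
'[' at pos 24: depth = 4
Maximum depth reached: 4

4


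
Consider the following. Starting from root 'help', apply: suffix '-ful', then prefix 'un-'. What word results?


Step 1: Add suffix '-ful' to 'help' = 'helpful'
Step 2: Add prefix 'un-' to 'helpful' = 'unhelpful'

unhelpful


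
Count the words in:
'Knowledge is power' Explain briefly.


Split into words: Knowledge | is | power = 3 words.

3


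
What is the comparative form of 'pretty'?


Apply comparative formation (consonant + y: change y to i, add -er): 'pretty' -> 'prettier'.

prettier


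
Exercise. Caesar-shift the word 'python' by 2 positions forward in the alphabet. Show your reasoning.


Shift each letter by 2: p -> r, y -> a, t -> v, h -> j, o -> q, n -> p. Result: 'ravjqp'.

ravjqp


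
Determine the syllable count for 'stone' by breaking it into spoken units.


Break 'stone' into syllables: stone -> stone = 1 syllable

1 syllable


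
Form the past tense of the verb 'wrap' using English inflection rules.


Apply rule: Double final consonant and add -ed. 'wrap' becomes 'wrapped'.

wrapped


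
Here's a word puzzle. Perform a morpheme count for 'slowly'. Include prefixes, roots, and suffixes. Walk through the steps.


Decomposition: slow (root) + -ly (suffix) = 2 morpheme(s)

2 morphemes


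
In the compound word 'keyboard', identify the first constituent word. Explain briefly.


Split 'keyboard' into 'key' + 'board'. The first part is 'key'.

key


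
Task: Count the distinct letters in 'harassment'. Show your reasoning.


Unique letters in 'harassment': {a, e, h, m, n, r, s, t} = 8 distinct letters.

8


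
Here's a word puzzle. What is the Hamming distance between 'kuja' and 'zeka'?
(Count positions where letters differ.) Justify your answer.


Alignment:
Position 1: 'k' vs 'z' = DIFFER
Position 2: 'u' vs 'e' = DIFFER
Position 3: 'j' vs 'k' = DIFFER
Position 4: 'a' vs 'a' = match
Total differences: 3

3


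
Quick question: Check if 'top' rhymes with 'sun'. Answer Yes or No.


Rime (stressed vowel + following sounds) of 'top': -op = /ɒp/
Rime of 'sun': -un = /ʌn/
/ɒp/ and /ʌn/ are different ending sounds, so the words do not rhyme.

No


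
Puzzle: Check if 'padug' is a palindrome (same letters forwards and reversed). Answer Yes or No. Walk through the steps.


Forward: 'padug'
Reversed: 'gudap'
They differ.

No


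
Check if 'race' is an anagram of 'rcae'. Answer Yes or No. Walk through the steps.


Sorted letters of 'race': 'acer'
Sorted letters of 'rcae': 'acer'
They match.

Yes


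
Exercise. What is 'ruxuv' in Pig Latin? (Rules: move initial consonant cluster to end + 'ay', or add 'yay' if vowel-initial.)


'ruxuv': move consonant cluster 'r' to end and add 'ay': 'uxuvray'.

uxuvray


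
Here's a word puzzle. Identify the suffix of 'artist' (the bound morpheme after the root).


The word 'artist' = 'art' (root) + '-ist' (suffix). The suffix is '-ist'.

ist


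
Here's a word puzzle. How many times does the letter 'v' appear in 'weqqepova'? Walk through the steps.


Letter 'v' in 'weqqepova': found at position(s) 8 = 1 occurrence(s).

1


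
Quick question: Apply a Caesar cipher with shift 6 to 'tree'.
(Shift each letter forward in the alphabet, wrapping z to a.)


Shift each letter by 6: t -> z, r -> x, e -> k, e -> k. Result: 'zxkk'.

zxkk


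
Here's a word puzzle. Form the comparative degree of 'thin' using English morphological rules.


Apply comparative formation (double final consonant, add -er): 'thin' -> 'thinner'.

thinner


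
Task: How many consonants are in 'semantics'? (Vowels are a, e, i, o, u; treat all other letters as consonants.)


Consonants in 'semantics': s, m, n, t, c, s = 6 consonants.

6


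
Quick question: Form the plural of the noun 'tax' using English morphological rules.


Apply rule: Add -es (sibilant/fricative ending). 'tax' becomes 'taxes'.

taxes


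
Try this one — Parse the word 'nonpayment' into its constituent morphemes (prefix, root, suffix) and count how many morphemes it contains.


Step 1: Identify prefix: 'non' (meaning: not)
Step 2: Identify root: 'pay'
Step 3: Identify suffix(es): 'ment'
Decomposition: non- (prefix: not) + pay (root) + -ment (suffix: action/result)
Total morphemes: 3

3 morphemes (non- (prefix: not) + pay (root) + -ment (suffix: action/result))


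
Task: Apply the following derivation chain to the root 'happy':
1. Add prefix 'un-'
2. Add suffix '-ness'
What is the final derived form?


Step 1: Add prefix 'un-' to 'happy' = 'unhappy'
Step 2: Add suffix '-ness' to 'unhappy' = 'unhappiness'

unhappiness


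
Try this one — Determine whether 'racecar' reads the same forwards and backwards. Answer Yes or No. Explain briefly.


Forward: 'racecar'
Reversed: 'racecar'
They are identical.

Yes


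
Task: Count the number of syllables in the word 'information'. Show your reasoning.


Break 'information' into syllables: in-for-ma-tion -> in | for | ma | tion = 4 syllables

4 syllables


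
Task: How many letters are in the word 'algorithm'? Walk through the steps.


Spell out 'algorithm' and number each letter: a(1), l(2), g(3), o(4), r(5), i(6), t(7), h(8), m(9). Total: 9 letters.

9


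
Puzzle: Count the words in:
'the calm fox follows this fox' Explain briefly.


Split into words: the | calm | fox | follows | this | fox = 6 words.

6


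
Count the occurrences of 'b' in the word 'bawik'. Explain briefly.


Letter 'b' in 'bawik': found at position(s) 1 = 1 occurrence(s).

1


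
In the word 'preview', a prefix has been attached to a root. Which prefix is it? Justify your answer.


The word 'preview' = 'pre' (prefix) + 'view' (root). The prefix is 'pre'.

pre


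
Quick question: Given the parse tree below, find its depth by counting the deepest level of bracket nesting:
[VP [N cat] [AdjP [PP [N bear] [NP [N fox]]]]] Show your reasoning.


Count bracket nesting levels:
'[' at pos 0: depth = 1
'[' at pos 4: depth = 2
'[' at pos 12: depth = 2
'[' at pos 18: depth = 3
'[' at pos 22: depth = 4
'[' at pos 31: depth = 4
'[' at pos 35: depth = 5
Maximum depth reached: 5

5


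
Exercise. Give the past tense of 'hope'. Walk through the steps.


Apply rule: Add -d (word ends in -e). 'hope' becomes 'hoped'.

hoped


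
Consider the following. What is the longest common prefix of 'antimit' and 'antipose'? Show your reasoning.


Compare from the start: 4 characters match: 'anti'. Mismatch at position 5: 'm' vs 'p'.

anti


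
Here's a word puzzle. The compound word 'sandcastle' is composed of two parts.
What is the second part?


Split 'sandcastle' into 'sand' + 'castle'. The second part is 'castle'.

castle


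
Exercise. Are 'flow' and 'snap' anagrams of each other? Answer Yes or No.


Sorted letters of 'flow': 'flow'
Sorted letters of 'snap': 'anps'
They do not match.

No


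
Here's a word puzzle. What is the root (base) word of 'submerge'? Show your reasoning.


Remove prefix 'sub' from 'submerge' to get root 'merge'.

merge


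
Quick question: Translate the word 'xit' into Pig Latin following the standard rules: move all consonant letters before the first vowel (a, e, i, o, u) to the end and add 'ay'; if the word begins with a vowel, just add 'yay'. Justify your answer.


'xit': move consonant cluster 'x' to end and add 'ay': 'itxay'.

itxay


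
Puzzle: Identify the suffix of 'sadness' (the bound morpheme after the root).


The word 'sadness' = 'sad' (root) + '-ness' (suffix). The suffix is '-ness'.

ness


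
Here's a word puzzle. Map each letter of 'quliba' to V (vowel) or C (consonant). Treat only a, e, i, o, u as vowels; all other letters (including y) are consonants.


Letter mapping: q = C, u = V, l = C, i = V, b = C, a = V.

CVCVCV


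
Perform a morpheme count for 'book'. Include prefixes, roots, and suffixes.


Decomposition: book (free morpheme) = 1 morpheme(s)

1 morphemes


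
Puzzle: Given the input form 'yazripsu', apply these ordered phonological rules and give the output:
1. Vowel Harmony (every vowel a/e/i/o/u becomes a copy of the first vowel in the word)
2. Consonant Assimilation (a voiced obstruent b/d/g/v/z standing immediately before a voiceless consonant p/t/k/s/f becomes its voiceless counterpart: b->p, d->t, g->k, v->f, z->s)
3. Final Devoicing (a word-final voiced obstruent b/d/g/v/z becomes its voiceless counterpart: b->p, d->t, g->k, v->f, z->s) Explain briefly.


Starting form: 'yazripsu'
Rule 1: Vowel Harmony: all vowels become 'a' (matching first vowel). 'yazripsu' -> 'yazrapsa'
Rule 2: Consonant Assimilation: no voiced obstruent (b/d/g/v/z) stands immediately before a voiceless consonant (p/t/k/s/f). No change.
Rule 3: Final Devoicing: the word ends in the vowel 'a', not a consonant. No change.
Final form: 'yazrapsa'

yazrapsa


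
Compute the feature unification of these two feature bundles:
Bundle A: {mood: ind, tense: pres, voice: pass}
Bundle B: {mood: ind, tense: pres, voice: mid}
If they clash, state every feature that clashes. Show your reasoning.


Compare features:
mood: A=ind vs B=ind -> unified: ind
tense: A=pres vs B=pres -> unified: pres
voice: A=pass vs B=mid -> CLASH
Clash detected on feature 'voice' (pass vs mid); unification fails.

CLASH on 'voice' (pass vs mid)


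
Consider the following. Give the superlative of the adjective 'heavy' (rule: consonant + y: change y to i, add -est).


Apply superlative formation (consonant + y: change y to i, add -est): 'heavy' -> 'heaviest'.

heaviest


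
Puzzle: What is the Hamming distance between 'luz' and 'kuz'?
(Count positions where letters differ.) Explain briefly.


Alignment:
Position 1: 'l' vs 'k' = DIFFER
Position 2: 'u' vs 'u' = match
Position 3: 'z' vs 'z' = match
Total differences: 1

1


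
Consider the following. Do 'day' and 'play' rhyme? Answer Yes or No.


Rime (stressed vowel + following sounds) of 'day': -ay = /eɪ/
Rime of 'play': -ay = /eɪ/
/eɪ/ and /eɪ/ are the same ending sound, so the words rhyme.

Yes


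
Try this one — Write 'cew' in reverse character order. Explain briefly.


Reverse 'cew' character by character: 'wec'.

wec


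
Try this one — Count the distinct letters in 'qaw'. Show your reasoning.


Unique letters in 'qaw': {a, q, w} = 3 distinct letters.

3


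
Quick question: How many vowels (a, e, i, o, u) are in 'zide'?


Vowels in 'zide': i, e = 2 vowels.

2


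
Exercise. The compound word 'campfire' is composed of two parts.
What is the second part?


Split 'campfire' into 'camp' + 'fire'. The second part is 'fire'.

fire


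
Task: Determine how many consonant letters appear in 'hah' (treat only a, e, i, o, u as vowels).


Consonants in 'hah': h, h = 2 consonants.

2


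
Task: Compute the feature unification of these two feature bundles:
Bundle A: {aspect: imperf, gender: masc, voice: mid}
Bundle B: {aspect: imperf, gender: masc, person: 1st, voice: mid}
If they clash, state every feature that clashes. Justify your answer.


Compare features:
aspect: A=imperf vs B=imperf -> unified: imperf
gender: A=masc vs B=masc -> unified: masc
person: A=_ vs B=1st -> unified: 1st
voice: A=mid vs B=mid -> unified: mid
No clashes found.

Unified: {aspect: imperf, gender: masc, person: 1st, voice: mid}


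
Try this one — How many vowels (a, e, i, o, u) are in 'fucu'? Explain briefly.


Vowels in 'fucu': u, u = 2 vowels.

2


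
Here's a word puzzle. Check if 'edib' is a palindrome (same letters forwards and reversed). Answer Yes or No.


Forward: 'edib'
Reversed: 'bide'
They differ.

No


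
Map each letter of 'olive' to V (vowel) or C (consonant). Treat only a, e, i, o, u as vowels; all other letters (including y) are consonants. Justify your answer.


Letter mapping: o = V, l = C, i = V, v = C, e = V.

VCVCV


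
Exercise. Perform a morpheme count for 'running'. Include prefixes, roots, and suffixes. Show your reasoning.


Decomposition: run (root) + -ing (suffix) = 2 morpheme(s)

2 morphemes


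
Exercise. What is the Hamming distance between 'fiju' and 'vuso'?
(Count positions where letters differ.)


Alignment:
Position 1: 'f' vs 'v' = DIFFER
Position 2: 'i' vs 'u' = DIFFER
Position 3: 'j' vs 's' = DIFFER
Position 4: 'u' vs 'o' = DIFFER
Total differences: 4

4


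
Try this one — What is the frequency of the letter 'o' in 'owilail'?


Letter 'o' in 'owilail': found at position(s) 1 = 1 occurrence(s).

1


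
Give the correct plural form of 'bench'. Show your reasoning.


Apply rule: Add -es (sibilant/fricative ending). 'bench' becomes 'benches'.

benches


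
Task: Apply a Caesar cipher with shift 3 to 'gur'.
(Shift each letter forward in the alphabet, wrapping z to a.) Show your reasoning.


Shift each letter by 3: g -> j, u -> x, r -> u. Result: 'jxu'.

jxu


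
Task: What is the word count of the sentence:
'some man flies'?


Split into words: some | man | flies = 3 words.

3


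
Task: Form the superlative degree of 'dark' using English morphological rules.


Apply superlative formation (add -est): 'dark' -> 'darkest'.

darkest


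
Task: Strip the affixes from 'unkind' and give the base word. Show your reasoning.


Remove prefix 'un' from 'unkind' to get root 'kind'.

kind


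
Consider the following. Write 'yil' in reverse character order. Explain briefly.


Reverse 'yil' character by character: 'liy'.

liy


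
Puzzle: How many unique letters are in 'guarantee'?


Unique letters in 'guarantee': {a, e, g, n, r, t, u} = 7 distinct letters.

7


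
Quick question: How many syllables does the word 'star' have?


Break 'star' into syllables: star -> star = 1 syllable

1 syllable


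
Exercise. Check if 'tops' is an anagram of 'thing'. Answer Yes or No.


Sorted letters of 'tops': 'opst'
Sorted letters of 'thing': 'ghint'
They do not match.

No


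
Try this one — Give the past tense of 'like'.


Apply rule: Add -d (word ends in -e). 'like' becomes 'liked'.

liked


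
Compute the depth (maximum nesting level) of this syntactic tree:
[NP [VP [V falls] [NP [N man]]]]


Count bracket nesting levels:
'[' at pos 0: depth = 1
'[' at pos 4: depth = 2
'[' at pos 8: depth = 3
'[' at pos 18: depth = 3
'[' at pos 22: depth = 4
Maximum depth reached: 4

4


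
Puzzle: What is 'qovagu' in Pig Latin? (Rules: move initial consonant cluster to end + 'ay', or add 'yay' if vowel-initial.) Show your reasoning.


'qovagu': move consonant cluster 'q' to end and add 'ay': 'ovaguqay'.

ovaguqay


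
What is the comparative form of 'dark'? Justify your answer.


Apply comparative formation (add -er): 'dark' -> 'darker'.

darker


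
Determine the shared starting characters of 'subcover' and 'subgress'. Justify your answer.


Compare from the start: 3 characters match: 'sub'. Mismatch at position 4: 'c' vs 'g'.

sub


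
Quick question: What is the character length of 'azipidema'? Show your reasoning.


Spell out 'azipidema' and number each letter: a(1), z(2), i(3), p(4), i(5), d(6), e(7), m(8), a(9). Total: 9 letters.

9


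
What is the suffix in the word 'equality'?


The word 'equality' = 'equal' (root) + '-ity' (suffix). The suffix is '-ity'.

ity


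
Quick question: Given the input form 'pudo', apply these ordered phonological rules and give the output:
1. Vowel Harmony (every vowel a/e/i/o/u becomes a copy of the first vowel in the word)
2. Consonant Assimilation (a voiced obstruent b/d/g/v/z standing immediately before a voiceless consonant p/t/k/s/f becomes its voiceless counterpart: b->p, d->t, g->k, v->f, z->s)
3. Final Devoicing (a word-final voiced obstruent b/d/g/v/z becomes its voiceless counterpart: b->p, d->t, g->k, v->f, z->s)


Starting form: 'pudo'
Rule 1: Vowel Harmony: all vowels become 'u' (matching first vowel). 'pudo' -> 'pudu'
Rule 2: Consonant Assimilation: no voiced obstruent (b/d/g/v/z) stands immediately before a voiceless consonant (p/t/k/s/f). No change.
Rule 3: Final Devoicing: the word ends in the vowel 'u', not a consonant. No change.
Final form: 'pudu'

pudu


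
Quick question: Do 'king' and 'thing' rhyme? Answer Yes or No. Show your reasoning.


Rime (stressed vowel + following sounds) of 'king': -ing = /ɪŋ/
Rime of 'thing': -ing = /ɪŋ/
/ɪŋ/ and /ɪŋ/ are the same ending sound, so the words rhyme.

Yes


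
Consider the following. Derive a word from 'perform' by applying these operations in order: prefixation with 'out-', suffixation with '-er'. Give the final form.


Step 1: Add prefix 'out-' to 'perform' = 'outperform'
Step 2: Add suffix '-er' to 'outperform' = 'outperformer'

outperformer


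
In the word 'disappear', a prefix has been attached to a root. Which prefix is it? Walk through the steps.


The word 'disappear' = 'dis' (prefix) + 'appear' (root). The prefix is 'dis'.

dis


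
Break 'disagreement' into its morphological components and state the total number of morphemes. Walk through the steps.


Step 1: Identify prefix: 'dis' (meaning: not/apart)
Step 2: Identify root: 'agree'
Step 3: Identify suffix(es): 'ment'
Decomposition: dis- (prefix: not/apart) + agree (root) + -ment (suffix: action/result)
Total morphemes: 3

3 morphemes (dis- (prefix: not/apart) + agree (root) + -ment (suffix: action/result))


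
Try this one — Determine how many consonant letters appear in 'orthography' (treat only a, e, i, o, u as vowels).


Consonants in 'orthography': r, t, h, g, r, p, h, y = 8 consonants.

8


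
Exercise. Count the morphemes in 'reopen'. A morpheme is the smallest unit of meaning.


Decomposition: re- (prefix) + open (root) = 2 morpheme(s)

2 morphemes


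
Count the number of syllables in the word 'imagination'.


Break 'imagination' into syllables: i-mag-i-na-tion -> i | mag | i | na | tion = 5 syllables

5 syllables


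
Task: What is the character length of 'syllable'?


Spell out 'syllable' and number each letter: s(1), y(2), l(3), l(4), a(5), b(6), l(7), e(8). Total: 8 letters.

8


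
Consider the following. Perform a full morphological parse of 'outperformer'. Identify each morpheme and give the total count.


Step 1: Identify prefix: 'out' (meaning: surpass)
Step 2: Identify root: 'perform'
Step 3: Identify suffix(es): 'er'
Decomposition: out- (prefix: surpass) + perform (root) + -er (suffix: one who)
Total morphemes: 3

3 morphemes (out- (prefix: surpass) + perform (root) + -er (suffix: one who))


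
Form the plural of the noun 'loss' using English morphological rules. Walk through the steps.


Apply rule: Add -es (sibilant/fricative ending). 'loss' becomes 'losses'.

losses


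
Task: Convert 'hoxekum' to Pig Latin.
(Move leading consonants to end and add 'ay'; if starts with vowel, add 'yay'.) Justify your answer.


'hoxekum': move consonant cluster 'h' to end and add 'ay': 'oxekumhay'.

oxekumhay


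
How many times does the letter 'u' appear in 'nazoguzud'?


Letter 'u' in 'nazoguzud': found at position(s) 6, 8 = 2 occurrence(s).

2


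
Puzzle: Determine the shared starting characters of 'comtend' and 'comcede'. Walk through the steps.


Compare from the start: 3 characters match: 'com'. Mismatch at position 4: 't' vs 'c'.

com


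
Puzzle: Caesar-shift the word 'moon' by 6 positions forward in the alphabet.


Shift each letter by 6: m -> s, o -> u, o -> u, n -> t. Result: 'suut'.

suut


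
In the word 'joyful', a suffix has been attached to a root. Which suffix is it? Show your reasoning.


The word 'joyful' = 'joy' (root) + '-ful' (suffix). The suffix is '-ful'.

ful


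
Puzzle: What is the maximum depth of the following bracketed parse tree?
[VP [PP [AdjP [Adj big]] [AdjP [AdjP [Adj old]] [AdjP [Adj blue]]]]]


Count bracket nesting levels:
'[' at pos 0: depth = 1
'[' at pos 4: depth = 2
'[' at pos 8: depth = 3
'[' at pos 14: depth = 4
'[' at pos 25: depth = 3
'[' at pos 31: depth = 4
'[' at pos 37: depth = 5
'[' at pos 48: depth = 4
'[' at pos 54: depth = 5
Maximum depth reached: 5

5


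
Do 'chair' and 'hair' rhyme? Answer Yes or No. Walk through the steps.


Rime (stressed vowel + following sounds) of 'chair': -air = /ɛər/
Rime of 'hair': -air = /ɛər/
/ɛər/ and /ɛər/ are the same ending sound, so the words rhyme.

Yes


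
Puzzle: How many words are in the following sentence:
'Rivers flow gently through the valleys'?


Split into words: Rivers | flow | gently | through | the | valleys = 6 words.

6


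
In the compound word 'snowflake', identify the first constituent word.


Split 'snowflake' into 'snow' + 'flake'. The first part is 'snow'.

snow


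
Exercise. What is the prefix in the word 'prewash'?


The word 'prewash' = 'pre' (prefix) + 'wash' (root). The prefix is 'pre'.

pre


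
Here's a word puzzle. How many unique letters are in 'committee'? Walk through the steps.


Unique letters in 'committee': {c, e, i, m, o, t} = 6 distinct letters.

6


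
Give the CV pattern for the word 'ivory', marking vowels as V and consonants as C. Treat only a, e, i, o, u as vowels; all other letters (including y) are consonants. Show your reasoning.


Letter mapping: i = V, v = C, o = V, r = C, y = C.

VCVCC


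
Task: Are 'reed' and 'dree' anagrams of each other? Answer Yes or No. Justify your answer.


Sorted letters of 'reed': 'deer'
Sorted letters of 'dree': 'deer'
They match.

Yes


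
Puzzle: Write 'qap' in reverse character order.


Reverse 'qap' character by character: 'paq'.

paq


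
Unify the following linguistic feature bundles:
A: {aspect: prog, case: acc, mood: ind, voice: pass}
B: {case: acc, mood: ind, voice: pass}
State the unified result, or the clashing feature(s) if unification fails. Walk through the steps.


Compare features:
aspect: A=prog vs B=_ -> unified: prog
case: A=acc vs B=acc -> unified: acc
mood: A=ind vs B=ind -> unified: ind
voice: A=pass vs B=pass -> unified: pass
No clashes found.

Unified: {aspect: prog, case: acc, mood: ind, voice: pass}


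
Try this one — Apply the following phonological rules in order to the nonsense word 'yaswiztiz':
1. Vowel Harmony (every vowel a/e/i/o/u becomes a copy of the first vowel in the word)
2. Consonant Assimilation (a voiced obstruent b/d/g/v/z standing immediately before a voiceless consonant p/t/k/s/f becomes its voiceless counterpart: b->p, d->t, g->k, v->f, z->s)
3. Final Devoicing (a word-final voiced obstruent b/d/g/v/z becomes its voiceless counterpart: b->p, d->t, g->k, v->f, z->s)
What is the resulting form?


Starting form: 'yaswiztiz'
Rule 1: Vowel Harmony: all vowels become 'a' (matching first vowel). 'yaswiztiz' -> 'yaswaztaz'
Rule 2: Consonant Assimilation: voiced obstruent before voiceless consonant becomes voiceless ('zt' -> 'st'). 'yaswaztaz' -> 'yaswastaz'
Rule 3: Final Devoicing: word-final voiced obstruent 'z' becomes voiceless 's'. 'yaswastaz' -> 'yaswastas'
Final form: 'yaswastas'

yaswastas


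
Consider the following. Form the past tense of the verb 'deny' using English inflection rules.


Apply rule: Change -y to -ied. 'deny' becomes 'denied'.

denied


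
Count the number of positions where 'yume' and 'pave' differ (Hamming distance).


Alignment:
Position 1: 'y' vs 'p' = DIFFER
Position 2: 'u' vs 'a' = DIFFER
Position 3: 'm' vs 'v' = DIFFER
Position 4: 'e' vs 'e' = match
Total differences: 3

3


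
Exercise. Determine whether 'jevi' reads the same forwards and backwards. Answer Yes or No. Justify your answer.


Forward: 'jevi'
Reversed: 'ivej'
They differ.

No


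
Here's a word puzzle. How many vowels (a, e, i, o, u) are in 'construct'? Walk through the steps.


Vowels in 'construct': o, u = 2 vowels.

2


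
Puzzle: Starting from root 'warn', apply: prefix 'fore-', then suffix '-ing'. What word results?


Step 1: Add prefix 'fore-' to 'warn' = 'forewarn'
Step 2: Add suffix '-ing' to 'forewarn' = 'forewarning'

forewarning


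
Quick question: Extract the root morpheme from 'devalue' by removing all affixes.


Remove prefix 'de' from 'devalue' to get root 'value'.

value


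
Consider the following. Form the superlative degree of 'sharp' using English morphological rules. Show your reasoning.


Apply superlative formation (add -est): 'sharp' -> 'sharpest'.

sharpest


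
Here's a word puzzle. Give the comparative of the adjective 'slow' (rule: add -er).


Apply comparative formation (add -er): 'slow' -> 'slower'.

slower


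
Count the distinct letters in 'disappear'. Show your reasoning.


Unique letters in 'disappear': {a, d, e, i, p, r, s} = 7 distinct letters.

7


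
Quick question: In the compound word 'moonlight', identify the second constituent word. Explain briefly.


Split 'moonlight' into 'moon' + 'light'. The second part is 'light'.

light


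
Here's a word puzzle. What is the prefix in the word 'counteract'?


The word 'counteract' = 'counter' (prefix) + 'act' (root). The prefix is 'counter'.

counter


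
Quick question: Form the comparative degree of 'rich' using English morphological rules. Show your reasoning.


Apply comparative formation (add -er): 'rich' -> 'richer'.

richer


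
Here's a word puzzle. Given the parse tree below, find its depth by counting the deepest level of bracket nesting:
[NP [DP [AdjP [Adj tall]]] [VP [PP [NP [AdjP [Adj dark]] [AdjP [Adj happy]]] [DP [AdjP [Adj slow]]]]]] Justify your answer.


Count bracket nesting levels:
'[' at pos 0: depth = 1
'[' at pos 4: depth = 2
'[' at pos 8: depth = 3
'[' at pos 14: depth = 4
'[' at pos 27: depth = 2
'[' at pos 31: depth = 3
'[' at pos 35: depth = 4
'[' at pos 39: depth = 5
'[' at pos 45: depth = 6
'[' at pos 57: depth = 5
'[' at pos 63: depth = 6
'[' at pos 77: depth = 4
'[' at pos 81: depth = 5
'[' at pos 87: depth = 6
Maximum depth reached: 6

6


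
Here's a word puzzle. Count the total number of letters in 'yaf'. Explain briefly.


Spell out 'yaf' and number each letter: y(1), a(2), f(3). Total: 3 letters.

3


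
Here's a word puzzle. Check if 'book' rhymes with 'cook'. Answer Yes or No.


Rime (stressed vowel + following sounds) of 'book': -ook = /ʊk/
Rime of 'cook': -ook = /ʊk/
/ʊk/ and /ʊk/ are the same ending sound, so the words rhyme.

Yes


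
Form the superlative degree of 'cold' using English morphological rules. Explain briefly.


Apply superlative formation (add -est): 'cold' -> 'coldest'.

coldest


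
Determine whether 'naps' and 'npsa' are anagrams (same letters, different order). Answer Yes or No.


Sorted letters of 'naps': 'anps'
Sorted letters of 'npsa': 'anps'
They match.

Yes


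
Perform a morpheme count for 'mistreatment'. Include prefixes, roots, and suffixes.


Decomposition: mis- (prefix) + treat (root) + -ment (suffix) = 3 morpheme(s)

3 morphemes


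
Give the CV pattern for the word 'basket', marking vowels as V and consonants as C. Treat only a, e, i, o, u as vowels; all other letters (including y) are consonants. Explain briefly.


Letter mapping: b = C, a = V, s = C, k = C, e = V, t = C.

CVCCVC


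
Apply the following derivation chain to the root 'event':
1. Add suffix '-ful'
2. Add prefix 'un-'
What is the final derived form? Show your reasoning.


Step 1: Add suffix '-ful' to 'event' = 'eventful'
Step 2: Add prefix 'un-' to 'eventful' = 'uneventful'

uneventful


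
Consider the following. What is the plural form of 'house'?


Apply rule: Add -s. 'house' becomes 'houses'.

houses


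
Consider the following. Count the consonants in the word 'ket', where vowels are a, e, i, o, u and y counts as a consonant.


Consonants in 'ket': k, t = 2 consonants.

2


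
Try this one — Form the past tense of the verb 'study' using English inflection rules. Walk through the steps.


Apply rule: Change -y to -ied. 'study' becomes 'studied'.

studied


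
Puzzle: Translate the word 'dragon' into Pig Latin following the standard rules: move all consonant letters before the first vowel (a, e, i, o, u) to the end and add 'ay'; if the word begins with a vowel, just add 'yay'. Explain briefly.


'dragon': move consonant cluster 'dr' to end and add 'ay': 'agondray'.

agondray


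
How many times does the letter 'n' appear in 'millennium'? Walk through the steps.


Letter 'n' in 'millennium': found at position(s) 6, 7 = 2 occurrence(s).

2


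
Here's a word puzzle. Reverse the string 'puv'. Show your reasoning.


Reverse 'puv' character by character: 'vup'.

vup
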